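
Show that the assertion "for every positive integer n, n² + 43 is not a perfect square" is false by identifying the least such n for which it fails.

n = 21

The first 20 eligible values, up to n = 20, all satisfy the conclusion.
n = 21: 21² + 43 = 484 = 22², a perfect square.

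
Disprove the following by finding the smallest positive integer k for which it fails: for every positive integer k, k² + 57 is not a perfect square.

k = 8

Check each positive integer k in order until k² + 57 is a perfect square.
k = 1: 1² + 57 = 58, not a perfect square.
k = 2: 2² + 57 = 61, not a perfect square.
k = 3: 3² + 57 = 66, not a perfect square.
k = 4: 4² + 57 = 73, not a perfect square.
k = 5: 5² + 57 = 82, not a perfect square.
k = 6: 6² + 57 = 93, not a perfect square.
k = 7: 7² + 57 = 106, not a perfect square.
k = 8: 8² + 57 = 121 = 11², a perfect square.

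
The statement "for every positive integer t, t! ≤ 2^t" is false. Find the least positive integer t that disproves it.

A counterexample is any positive integer t such that t! > 2^t; we check each in order.
For t = 1, 2, 3 the conclusion holds.
t = 4: t! = 24 and 2^t = 16, so 24 > 16.
So t = 4 is the smallest counterexample.

t = 4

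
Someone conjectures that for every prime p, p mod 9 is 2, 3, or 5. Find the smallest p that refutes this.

p = 2: 2 mod 9 = 2.
p = 3: 3 mod 9 = 3.
p = 5: 5 mod 9 = 5.
p = 7: 7 mod 9 = 7 — not in {2, 3, 5}.

p = 7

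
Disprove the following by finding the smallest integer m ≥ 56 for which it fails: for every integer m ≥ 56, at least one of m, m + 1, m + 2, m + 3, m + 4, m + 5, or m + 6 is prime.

m = 90

Check each integer m ≥ 56 in order until m, m + 1, m + 2, m + 3, m + 4, m + 5, m + 6 are all composite.
For m = 56, 57, 58, 59, …, 87, 88, 89 the conclusion holds.
m = 90: 90 = 2 × 45; 91 = 7 × 13; 92 = 2 × 46; 93 = 3 × 31; 94 = 2 × 47; 95 = 5 × 19; 96 = 2 × 48 — all composite.
Thus m = 90 disproves the claim, and no smaller m works.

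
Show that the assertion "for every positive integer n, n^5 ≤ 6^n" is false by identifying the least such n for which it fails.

A counterexample is any positive integer n such that n^5 > 6^n; we check each in order.
n = 1: n^5 = 1 and 6^n = 6, so 1 ≤ 6.
n = 2: n^5 = 32 and 6^n = 36, so 32 ≤ 36.
n = 3: n^5 = 243 and 6^n = 216, so 243 > 216.
Hence n = 3 is a counterexample.

n = 3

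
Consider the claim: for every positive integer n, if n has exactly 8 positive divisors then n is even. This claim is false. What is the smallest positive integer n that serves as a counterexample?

n = 105

Check each positive integer n in order until n has exactly 8 positive divisors but n is odd.
For n = 24, 30, 40, 42, …, 88, 102, 104 the conclusion holds.
n = 105: divisors of 105: 1, 3, 5, 7, 15, 21, 35, 105; 105 is odd.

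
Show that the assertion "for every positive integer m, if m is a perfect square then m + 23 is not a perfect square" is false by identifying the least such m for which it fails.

m = 121

Check each positive integer m in order until m is a perfect square but m + 23 is a perfect square.
For m = 1, 4, 9, 16, 25, 36, 49, 64, 81, 100 the conclusion holds.
m = 121: 121 = 11² and 121 + 23 = 144 = 12².
Hence m = 121 is a counterexample.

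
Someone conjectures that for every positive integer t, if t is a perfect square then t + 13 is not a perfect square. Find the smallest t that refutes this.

t = 36

For t = 1, 4, 9, 16, 25 the conclusion holds.
t = 36: 36 = 6² and 36 + 13 = 49 = 7².
So t = 36 is the smallest counterexample.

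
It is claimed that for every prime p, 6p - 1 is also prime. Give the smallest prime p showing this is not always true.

p = 11

A counterexample is any prime p such that 6p - 1 is not prime; we check each in order.
For p = 2, 3, 5, 7 the conclusion holds.
p = 11: 6p - 1 = 65 = 5 × 13, not prime.
So p = 11 is the smallest counterexample.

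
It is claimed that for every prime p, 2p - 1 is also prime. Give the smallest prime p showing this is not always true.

p = 5

A counterexample is any prime p such that 2p - 1 is not prime; we check each in order.
p = 2: 2p - 1 = 3, prime.
p = 3: 2p - 1 = 5, prime.
p = 5: 2p - 1 = 9 = 3 × 3, not prime.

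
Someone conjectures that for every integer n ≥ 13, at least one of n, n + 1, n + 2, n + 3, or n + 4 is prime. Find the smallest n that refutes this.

A counterexample is any integer n ≥ 13 such that n, n + 1, n + 2, n + 3, n + 4 are all composite; we check each in order.
The first 11 eligible values, up to n = 23, all satisfy the conclusion.
n = 24: 24 = 2 × 12; 25 = 5 × 5; 26 = 2 × 13; 27 = 3 × 9; 28 = 2 × 14 — all composite.

n = 24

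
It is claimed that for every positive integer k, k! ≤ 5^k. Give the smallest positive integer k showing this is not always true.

For k = 1, 2, 3, 4, …, 9, 10, 11 the conclusion holds.
k = 12: k! = 479001600 and 5^k = 244140625, so 479001600 > 244140625.

k = 12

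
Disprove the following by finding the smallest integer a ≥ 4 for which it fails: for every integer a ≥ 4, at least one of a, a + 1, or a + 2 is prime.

a = 8

A counterexample is any integer a ≥ 4 such that a, a + 1, a + 2 are all composite; we check each in order.
a = 4: 5 is prime.
a = 5: 5 is prime.
a = 6: 7 is prime.
a = 7: 7 is prime.
a = 8: 8 = 2 × 4; 9 = 3 × 3; 10 = 2 × 5 — all composite.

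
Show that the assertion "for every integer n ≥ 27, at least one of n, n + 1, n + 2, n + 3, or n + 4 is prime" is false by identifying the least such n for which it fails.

We need the least integer n ≥ 27 for which n, n + 1, n + 2, n + 3, n + 4 are all composite.
The first 5 eligible values, up to n = 31, all satisfy the conclusion.
n = 32: 32 = 2 × 16; 33 = 3 × 11; 34 = 2 × 17; 35 = 5 × 7; 36 = 2 × 18 — all composite.

n = 32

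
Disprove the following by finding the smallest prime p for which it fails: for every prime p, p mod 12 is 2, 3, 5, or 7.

p = 11

Check each prime p in order until the claim fails.
The first 4 eligible values, up to p = 7, all satisfy the conclusion.
p = 11: 11 mod 12 = 11 — not in {2, 3, 5, 7}.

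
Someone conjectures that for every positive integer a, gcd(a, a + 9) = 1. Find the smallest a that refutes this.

a = 3

We need the least positive integer a for which gcd(a, a + 9) > 1.
For a = 1, 2 the conclusion holds.
a = 3: gcd(3, 12) = 3.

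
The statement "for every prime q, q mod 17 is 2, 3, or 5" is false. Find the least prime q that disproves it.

q = 2: 2 mod 17 = 2.
q = 3: 3 mod 17 = 3.
q = 5: 5 mod 17 = 5.
q = 7: 7 mod 17 = 7 — not in {2, 3, 5}.

q = 7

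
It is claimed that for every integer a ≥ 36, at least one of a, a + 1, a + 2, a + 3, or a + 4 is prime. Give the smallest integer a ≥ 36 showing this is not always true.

a = 48

A counterexample is any integer a ≥ 36 such that a, a + 1, a + 2, a + 3, a + 4 are all composite; we check each in order.
The first 12 eligible values, up to a = 47, all satisfy the conclusion.
a = 48: 48 = 2 × 24; 49 = 7 × 7; 50 = 2 × 25; 51 = 3 × 17; 52 = 2 × 26 — all composite.
Hence a = 48 is a counterexample.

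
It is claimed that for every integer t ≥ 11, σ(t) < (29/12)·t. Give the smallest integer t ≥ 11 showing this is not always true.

The first 13 eligible values, up to t = 23, all satisfy the conclusion.
t = 24: σ(24) = 60; 60 ≥ 58.
Hence t = 24 is a counterexample.

t = 24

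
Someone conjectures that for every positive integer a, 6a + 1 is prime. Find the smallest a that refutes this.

a = 4

Check each positive integer a in order until 6a + 1 is not prime.
a = 1: 6a + 1 = 7, prime.
a = 2: 6a + 1 = 13, prime.
a = 3: 6a + 1 = 19, prime.
a = 4: 6a + 1 = 25 = 5 × 5, composite.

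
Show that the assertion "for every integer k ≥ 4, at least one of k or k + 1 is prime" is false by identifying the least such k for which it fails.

k = 8

Check each integer k ≥ 4 in order until k, k + 1 are both composite.
For k = 4, 5, 6, 7 the conclusion holds.
k = 8: 8 = 2 × 4; 9 = 3 × 3 — both composite.
Hence k = 8 is a counterexample.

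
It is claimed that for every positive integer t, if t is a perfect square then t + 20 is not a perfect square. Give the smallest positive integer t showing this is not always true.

Check each positive integer t in order until t is a perfect square but t + 20 is a perfect square.
For t = 1, 4, 9 the conclusion holds.
t = 16: 16 = 4² and 16 + 20 = 36 = 6².

t = 16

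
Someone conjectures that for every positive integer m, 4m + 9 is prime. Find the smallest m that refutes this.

m = 3

For m = 1, 2 the conclusion holds.
m = 3: 4m + 9 = 21 = 3 × 7, composite.
Hence m = 3 is a counterexample.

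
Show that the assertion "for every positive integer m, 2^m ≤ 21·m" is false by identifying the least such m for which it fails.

m = 8

We need the least positive integer m for which 2^m > 21·m.
For m = 1, 2, 3, 4, 5, 6, 7 the conclusion holds.
m = 8: 2^m = 256 and 21·m = 168, so 256 > 168.
So m = 8 is the smallest counterexample.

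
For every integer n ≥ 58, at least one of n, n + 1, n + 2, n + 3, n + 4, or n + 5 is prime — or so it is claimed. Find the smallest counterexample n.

Check each integer n ≥ 58 in order until n, n + 1, n + 2, n + 3, n + 4, n + 5 are all composite.
For n = 58, 59, 60, 61, …, 87, 88, 89 the conclusion holds.
n = 90: 90 = 2 × 45; 91 = 7 × 13; 92 = 2 × 46; 93 = 3 × 31; 94 = 2 × 47; 95 = 5 × 19 — all composite.
Hence n = 90 is a counterexample.

n = 90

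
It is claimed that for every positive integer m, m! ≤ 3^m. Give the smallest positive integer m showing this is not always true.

m = 7

We need the least positive integer m for which m! > 3^m.
For m = 1, 2, 3, 4, 5, 6 the conclusion holds.
m = 7: m! = 5040 and 3^m = 2187, so 5040 > 2187.
Hence m = 7 is a counterexample.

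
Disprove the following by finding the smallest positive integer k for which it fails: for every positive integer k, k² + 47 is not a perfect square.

k = 23

A counterexample is any positive integer k such that k² + 47 is a perfect square; we check each in order.
For k = 1, 2, 3, 4, …, 20, 21, 22 the conclusion holds.
k = 23: 23² + 47 = 576 = 24², a perfect square.
Hence k = 23 is a counterexample.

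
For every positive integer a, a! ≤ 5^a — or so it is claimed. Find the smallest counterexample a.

a = 12

A counterexample is any positive integer a such that a! > 5^a; we check each in order.
The first 11 eligible values, up to a = 11, all satisfy the conclusion.
a = 12: a! = 479001600 and 5^a = 244140625, so 479001600 > 244140625.
Hence a = 12 is a counterexample.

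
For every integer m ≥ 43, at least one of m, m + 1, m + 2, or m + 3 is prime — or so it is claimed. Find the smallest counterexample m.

We need the least integer m ≥ 43 for which m, m + 1, m + 2, m + 3 are all composite.
The first 5 eligible values, up to m = 47, all satisfy the conclusion.
m = 48: 48 = 2 × 24; 49 = 7 × 7; 50 = 2 × 25; 51 = 3 × 17 — all composite.

m = 48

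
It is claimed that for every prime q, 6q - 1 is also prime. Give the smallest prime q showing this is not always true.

q = 11

For q = 2, 3, 5, 7 the conclusion holds.
q = 11: 6q - 1 = 65 = 5 × 13, not prime.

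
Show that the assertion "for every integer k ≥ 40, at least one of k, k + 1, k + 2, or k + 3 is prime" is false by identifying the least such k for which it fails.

Check each integer k ≥ 40 in order until k, k + 1, k + 2, k + 3 are all composite.
For k = 40, 41, 42, 43, 44, 45, 46, 47 the conclusion holds.
k = 48: 48 = 2 × 24; 49 = 7 × 7; 50 = 2 × 25; 51 = 3 × 17 — all composite.
So k = 48 is the smallest counterexample.

k = 48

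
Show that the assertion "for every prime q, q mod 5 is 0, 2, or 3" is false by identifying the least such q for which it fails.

The first 4 eligible values, up to q = 7, all satisfy the conclusion.
q = 11: 11 mod 5 = 1 — not in {0, 2, 3}.
Hence q = 11 is a counterexample.

q = 11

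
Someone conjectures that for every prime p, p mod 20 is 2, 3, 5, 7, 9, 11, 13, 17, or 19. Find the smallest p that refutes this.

p = 41

Check each prime p in order until the claim fails.
For p = 2, 3, 5, 7, …, 29, 31, 37 the conclusion holds.
p = 41: 41 mod 20 = 1 — not in {2, 3, 5, 7, 9, 11, 13, 17, 19}.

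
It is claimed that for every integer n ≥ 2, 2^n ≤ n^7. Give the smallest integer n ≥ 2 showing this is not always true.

Check each integer n ≥ 2 in order until 2^n > n^7.
For n = 2, 3, 4, 5, …, 34, 35, 36 the conclusion holds.
n = 37: 2^n = 137438953472 and n^7 = 94931877133, so 137438953472 > 94931877133.
Hence n = 37 is a counterexample.

n = 37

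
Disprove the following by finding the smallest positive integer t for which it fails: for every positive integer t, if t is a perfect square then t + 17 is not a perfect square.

A counterexample is any positive integer t such that t is a perfect square but t + 17 is a perfect square; we check each in order.
The first 7 eligible values, up to t = 49, all satisfy the conclusion.
t = 64: 64 = 8² and 64 + 17 = 81 = 9².
So t = 64 is the smallest counterexample.

t = 64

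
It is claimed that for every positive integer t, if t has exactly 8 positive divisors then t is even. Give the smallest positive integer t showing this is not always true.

t = 105

For t = 24, 30, 40, 42, …, 88, 102, 104 the conclusion holds.
t = 105: divisors of 105: 1, 3, 5, 7, 15, 21, 35, 105; 105 is odd.
So t = 105 is the smallest counterexample.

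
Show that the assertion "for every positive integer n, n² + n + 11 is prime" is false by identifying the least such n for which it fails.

Check each positive integer n in order until n² + n + 11 is not prime.
For n = 1, 2, 3, 4, 5, 6, 7, 8, 9 the conclusion holds.
n = 10: n² + n + 11 = 121 = 11 × 11, composite.
Hence n = 10 is a counterexample.

n = 10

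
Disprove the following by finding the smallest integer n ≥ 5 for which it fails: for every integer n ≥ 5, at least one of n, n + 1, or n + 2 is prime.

A counterexample is any integer n ≥ 5 such that n, n + 1, n + 2 are all composite; we check each in order.
n = 5: 5 is prime.
n = 6: 7 is prime.
n = 7: 7 is prime.
n = 8: 8 = 2 × 4; 9 = 3 × 3; 10 = 2 × 5 — all composite.

n = 8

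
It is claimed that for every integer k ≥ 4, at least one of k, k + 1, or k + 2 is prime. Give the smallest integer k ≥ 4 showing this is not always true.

k = 8

Check each integer k ≥ 4 in order until k, k + 1, k + 2 are all composite.
k = 4: 5 is prime.
k = 5: 5 is prime.
k = 6: 7 is prime.
k = 7: 7 is prime.
k = 8: 8 = 2 × 4; 9 = 3 × 3; 10 = 2 × 5 — all composite.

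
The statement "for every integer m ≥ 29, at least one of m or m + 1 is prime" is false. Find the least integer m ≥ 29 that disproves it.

m = 32

For m = 29, 30, 31 the conclusion holds.
m = 32: 32 = 2 × 16; 33 = 3 × 11 — both composite.
Thus m = 32 disproves the claim, and no smaller m works.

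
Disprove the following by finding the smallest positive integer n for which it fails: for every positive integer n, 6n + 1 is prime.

n = 4

n = 1: 6n + 1 = 7, prime.
n = 2: 6n + 1 = 13, prime.
n = 3: 6n + 1 = 19, prime.
n = 4: 6n + 1 = 25 = 5 × 5, composite.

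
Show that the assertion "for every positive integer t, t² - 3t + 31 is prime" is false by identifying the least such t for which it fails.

t = 4

Check each positive integer t in order until t² - 3t + 31 is not prime.
For t = 1, 2, 3 the conclusion holds.
t = 4: t² - 3t + 31 = 35 = 5 × 7, composite.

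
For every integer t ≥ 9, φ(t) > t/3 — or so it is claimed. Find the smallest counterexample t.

Check each integer t ≥ 9 in order until the claim fails.
For t = 9, 10, 11 the conclusion holds.
t = 12: φ(12) = 4 and 12/3 = 4, so φ(12) ≤ 12/3.

t = 12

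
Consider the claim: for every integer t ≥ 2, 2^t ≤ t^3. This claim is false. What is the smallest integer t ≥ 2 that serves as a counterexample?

t = 10

t = 2: 2^t = 4 and t^3 = 8, so 4 ≤ 8.
t = 3: 2^t = 8 and t^3 = 27, so 8 ≤ 27.
t = 4: 2^t = 16 and t^3 = 64, so 16 ≤ 64.
t = 5: 2^t = 32 and t^3 = 125, so 32 ≤ 125.
t = 6: 2^t = 64 and t^3 = 216, so 64 ≤ 216.
t = 7: 2^t = 128 and t^3 = 343, so 128 ≤ 343.
t = 8: 2^t = 256 and t^3 = 512, so 256 ≤ 512.
t = 9: 2^t = 512 and t^3 = 729, so 512 ≤ 729.
t = 10: 2^t = 1024 and t^3 = 1000, so 1024 > 1000.
Hence t = 10 is a counterexample.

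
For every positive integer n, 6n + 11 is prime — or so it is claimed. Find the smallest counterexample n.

n = 4

Check each positive integer n in order until 6n + 11 is not prime.
n = 1: 6n + 11 = 17, prime.
n = 2: 6n + 11 = 23, prime.
n = 3: 6n + 11 = 29, prime.
n = 4: 6n + 11 = 35 = 5 × 7, composite.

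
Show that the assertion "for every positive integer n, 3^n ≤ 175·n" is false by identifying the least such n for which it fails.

n = 7

n = 1: 3^n = 3 and 175·n = 175, so 3 ≤ 175.
n = 2: 3^n = 9 and 175·n = 350, so 9 ≤ 350.
n = 3: 3^n = 27 and 175·n = 525, so 27 ≤ 525.
n = 4: 3^n = 81 and 175·n = 700, so 81 ≤ 700.
n = 5: 3^n = 243 and 175·n = 875, so 243 ≤ 875.
n = 6: 3^n = 729 and 175·n = 1050, so 729 ≤ 1050.
n = 7: 3^n = 2187 and 175·n = 1225, so 2187 > 1225.
So n = 7 is the smallest counterexample.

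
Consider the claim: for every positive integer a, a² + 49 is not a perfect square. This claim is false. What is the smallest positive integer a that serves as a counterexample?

a = 24

Check each positive integer a in order until a² + 49 is a perfect square.
The first 23 eligible values, up to a = 23, all satisfy the conclusion.
a = 24: 24² + 49 = 625 = 25², a perfect square.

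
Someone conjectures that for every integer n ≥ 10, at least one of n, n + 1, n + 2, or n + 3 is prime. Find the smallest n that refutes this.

We need the least integer n ≥ 10 for which n, n + 1, n + 2, n + 3 are all composite.
The first 14 eligible values, up to n = 23, all satisfy the conclusion.
n = 24: 24 = 2 × 12; 25 = 5 × 5; 26 = 2 × 13; 27 = 3 × 9 — all composite.

n = 24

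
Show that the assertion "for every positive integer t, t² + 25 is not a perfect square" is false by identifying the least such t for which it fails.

Check each positive integer t in order until t² + 25 is a perfect square.
For t = 1, 2, 3, 4, …, 9, 10, 11 the conclusion holds.
t = 12: 12² + 25 = 169 = 13², a perfect square.
Thus t = 12 disproves the claim, and no smaller t works.

t = 12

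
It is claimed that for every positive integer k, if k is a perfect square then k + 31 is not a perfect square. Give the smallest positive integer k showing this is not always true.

The first 14 eligible values, up to k = 196, all satisfy the conclusion.
k = 225: 225 = 15² and 225 + 31 = 256 = 16².

k = 225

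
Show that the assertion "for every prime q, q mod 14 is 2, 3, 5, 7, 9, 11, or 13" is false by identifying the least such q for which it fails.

A counterexample is any prime q such that the claim fails; we check each in order.
For q = 2, 3, 5, 7, 11, 13, 17, 19, 23 the conclusion holds.
q = 29: 29 mod 14 = 1 — not in {2, 3, 5, 7, 9, 11, 13}.
So q = 29 is the smallest counterexample.

q = 29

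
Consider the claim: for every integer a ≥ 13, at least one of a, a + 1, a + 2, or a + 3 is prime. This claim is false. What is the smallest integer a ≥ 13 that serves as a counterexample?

We need the least integer a ≥ 13 for which a, a + 1, a + 2, a + 3 are all composite.
The first 11 eligible values, up to a = 23, all satisfy the conclusion.
a = 24: 24 = 2 × 12; 25 = 5 × 5; 26 = 2 × 13; 27 = 3 × 9 — all composite.

a = 24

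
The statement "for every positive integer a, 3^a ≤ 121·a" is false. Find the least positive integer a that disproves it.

a = 6

A counterexample is any positive integer a such that 3^a > 121·a; we check each in order.
a = 1: 3^a = 3 and 121·a = 121, so 3 ≤ 121.
a = 2: 3^a = 9 and 121·a = 242, so 9 ≤ 242.
a = 3: 3^a = 27 and 121·a = 363, so 27 ≤ 363.
a = 4: 3^a = 81 and 121·a = 484, so 81 ≤ 484.
a = 5: 3^a = 243 and 121·a = 605, so 243 ≤ 605.
a = 6: 3^a = 729 and 121·a = 726, so 729 > 726.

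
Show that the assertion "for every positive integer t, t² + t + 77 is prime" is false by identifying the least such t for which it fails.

Check each positive integer t in order until t² + t + 77 is not prime.
For t = 1, 2, 3, 4, 5 the conclusion holds.
t = 6: t² + t + 77 = 119 = 7 × 17, composite.
Hence t = 6 is a counterexample.

t = 6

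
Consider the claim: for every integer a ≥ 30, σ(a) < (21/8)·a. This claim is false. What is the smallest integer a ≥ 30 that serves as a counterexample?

a = 60

We need the least integer a ≥ 30 for which the claim fails.
The first 30 eligible values, up to a = 59, all satisfy the conclusion.
a = 60: σ(60) = 168; 168 ≥ 315/2.
Thus a = 60 disproves the claim, and no smaller a works.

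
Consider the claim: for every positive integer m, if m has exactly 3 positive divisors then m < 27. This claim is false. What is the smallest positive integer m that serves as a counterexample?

We need the least positive integer m for which m has exactly 3 positive divisors but the claim fails.
m = 4: τ(4) = 3; 4 < 27.
m = 9: τ(9) = 3; 9 < 27.
m = 25: τ(25) = 3; 25 < 27.
m = 49: τ(49) = 3; 49 ≥ 27.

m = 49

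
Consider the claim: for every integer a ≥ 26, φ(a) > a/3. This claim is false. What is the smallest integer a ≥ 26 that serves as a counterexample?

a = 30

We need the least integer a ≥ 26 for which the claim fails.
a = 26: φ(26) = 12 and 26/3 = 26/3, so φ(26) > 26/3.
a = 27: φ(27) = 18 and 27/3 = 9, so φ(27) > 27/3.
a = 28: φ(28) = 12 and 28/3 = 28/3, so φ(28) > 28/3.
a = 29: φ(29) = 28 and 29/3 = 29/3, so φ(29) > 29/3.
a = 30: φ(30) = 8 and 30/3 = 10, so φ(30) ≤ 30/3.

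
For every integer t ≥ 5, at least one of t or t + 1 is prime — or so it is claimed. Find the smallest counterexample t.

Check each integer t ≥ 5 in order until t, t + 1 are both composite.
For t = 5, 6, 7 the conclusion holds.
t = 8: 8 = 2 × 4; 9 = 3 × 3 — both composite.

t = 8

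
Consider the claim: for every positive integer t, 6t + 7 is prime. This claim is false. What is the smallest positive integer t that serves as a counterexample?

We need the least positive integer t for which 6t + 7 is not prime.
For t = 1, 2 the conclusion holds.
t = 3: 6t + 7 = 25 = 5 × 5, composite.

t = 3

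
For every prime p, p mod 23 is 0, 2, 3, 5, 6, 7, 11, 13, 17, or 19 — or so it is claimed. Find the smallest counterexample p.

Check each prime p in order until the claim fails.
For p = 2, 3, 5, 7, 11, 13, 17, 19, 23, 29 the conclusion holds.
p = 31: 31 mod 23 = 8 — not in {0, 2, 3, 5, 6, 7, 11, 13, 17, 19}.

p = 31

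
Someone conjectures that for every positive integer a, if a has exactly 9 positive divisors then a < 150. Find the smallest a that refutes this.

A counterexample is any positive integer a such that a has exactly 9 positive divisors but the claim fails; we check each in order.
For a = 36, 100 the conclusion holds.
a = 196: τ(196) = 9; 196 ≥ 150.
Thus a = 196 disproves the claim, and no smaller a works.

a = 196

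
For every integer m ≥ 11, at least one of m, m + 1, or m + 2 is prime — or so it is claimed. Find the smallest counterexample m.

For m = 11, 12, 13 the conclusion holds.
m = 14: 14 = 2 × 7; 15 = 3 × 5; 16 = 2 × 8 — all composite.
Thus m = 14 disproves the claim, and no smaller m works.

m = 14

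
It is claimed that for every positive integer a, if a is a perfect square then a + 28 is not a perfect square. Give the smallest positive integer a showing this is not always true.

a = 1: 1 + 28 = 29, not a perfect square.
a = 4: 4 + 28 = 32, not a perfect square.
a = 9: 9 + 28 = 37, not a perfect square.
a = 16: 16 + 28 = 44, not a perfect square.
a = 25: 25 + 28 = 53, not a perfect square.
a = 36: 36 = 6² and 36 + 28 = 64 = 8².
Hence a = 36 is a counterexample.

a = 36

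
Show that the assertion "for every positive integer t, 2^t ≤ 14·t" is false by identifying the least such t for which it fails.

t = 7

For t = 1, 2, 3, 4, 5, 6 the conclusion holds.
t = 7: 2^t = 128 and 14·t = 98, so 128 > 98.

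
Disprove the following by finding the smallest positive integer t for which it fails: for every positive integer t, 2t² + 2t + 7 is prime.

We need the least positive integer t for which 2t² + 2t + 7 is not prime.
The first 5 eligible values, up to t = 5, all satisfy the conclusion.
t = 6: 2t² + 2t + 7 = 91 = 7 × 13, composite.
So t = 6 is the smallest counterexample.

t = 6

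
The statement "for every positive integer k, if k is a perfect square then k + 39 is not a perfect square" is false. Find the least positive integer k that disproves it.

A counterexample is any positive integer k such that k is a perfect square but k + 39 is a perfect square; we check each in order.
k = 1: 1 + 39 = 40, not a perfect square.
k = 4: 4 + 39 = 43, not a perfect square.
k = 9: 9 + 39 = 48, not a perfect square.
k = 16: 16 + 39 = 55, not a perfect square.
k = 25: 25 = 5² and 25 + 39 = 64 = 8².

k = 25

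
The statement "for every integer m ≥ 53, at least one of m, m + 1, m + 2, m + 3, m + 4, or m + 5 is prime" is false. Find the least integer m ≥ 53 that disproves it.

Check each integer m ≥ 53 in order until m, m + 1, m + 2, m + 3, m + 4, m + 5 are all composite.
The first 37 eligible values, up to m = 89, all satisfy the conclusion.
m = 90: 90 = 2 × 45; 91 = 7 × 13; 92 = 2 × 46; 93 = 3 × 31; 94 = 2 × 47; 95 = 5 × 19 — all composite.

m = 90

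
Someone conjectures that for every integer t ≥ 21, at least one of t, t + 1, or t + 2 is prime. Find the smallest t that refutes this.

t = 24

Check each integer t ≥ 21 in order until t, t + 1, t + 2 are all composite.
For t = 21, 22, 23 the conclusion holds.
t = 24: 24 = 2 × 12; 25 = 5 × 5; 26 = 2 × 13 — all composite.
So t = 24 is the smallest counterexample.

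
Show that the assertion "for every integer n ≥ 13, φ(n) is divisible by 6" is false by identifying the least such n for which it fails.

n = 15

We need the least integer n ≥ 13 for which φ(n) is not divisible by 6.
n = 13: φ(13) = 12; 12 mod 6 = 0.
n = 14: φ(14) = 6; 6 mod 6 = 0.
n = 15: φ(15) = 8; 8 mod 6 = 2.
So n = 15 is the smallest counterexample.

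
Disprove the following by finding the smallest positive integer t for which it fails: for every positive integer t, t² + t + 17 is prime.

t = 16

We need the least positive integer t for which t² + t + 17 is not prime.
The first 15 eligible values, up to t = 15, all satisfy the conclusion.
t = 16: t² + t + 17 = 289 = 17 × 17, composite.
Thus t = 16 disproves the claim, and no smaller t works.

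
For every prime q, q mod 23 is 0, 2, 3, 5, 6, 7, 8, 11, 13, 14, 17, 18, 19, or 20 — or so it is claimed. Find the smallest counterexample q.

Check each prime q in order until the claim fails.
For q = 2, 3, 5, 7, …, 37, 41, 43 the conclusion holds.
q = 47: 47 mod 23 = 1 — not in {0, 2, 3, 5, 6, 7, 8, 11, 13, 14, 17, 18, 19, 20}.

q = 47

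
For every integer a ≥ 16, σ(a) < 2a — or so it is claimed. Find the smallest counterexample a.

We need the least integer a ≥ 16 for which the claim fails.
For a = 16, 17 the conclusion holds.
a = 18: σ(18) = 39; 39 ≥ 36.

a = 18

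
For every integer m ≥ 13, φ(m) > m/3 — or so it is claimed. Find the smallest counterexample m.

We need the least integer m ≥ 13 for which the claim fails.
The first 5 eligible values, up to m = 17, all satisfy the conclusion.
m = 18: φ(18) = 6 and 18/3 = 6, so φ(18) ≤ 18/3.

m = 18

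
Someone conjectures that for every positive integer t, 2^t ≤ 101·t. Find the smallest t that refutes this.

t = 10

We need the least positive integer t for which 2^t > 101·t.
For t = 1, 2, 3, 4, 5, 6, 7, 8, 9 the conclusion holds.
t = 10: 2^t = 1024 and 101·t = 1010, so 1024 > 1010.
Hence t = 10 is a counterexample.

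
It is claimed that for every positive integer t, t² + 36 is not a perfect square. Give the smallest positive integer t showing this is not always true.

t = 8

We need the least positive integer t for which t² + 36 is a perfect square.
t = 1: 1² + 36 = 37, not a perfect square.
t = 2: 2² + 36 = 40, not a perfect square.
t = 3: 3² + 36 = 45, not a perfect square.
t = 4: 4² + 36 = 52, not a perfect square.
t = 5: 5² + 36 = 61, not a perfect square.
t = 6: 6² + 36 = 72, not a perfect square.
t = 7: 7² + 36 = 85, not a perfect square.
t = 8: 8² + 36 = 100 = 10², a perfect square.
So t = 8 is the smallest counterexample.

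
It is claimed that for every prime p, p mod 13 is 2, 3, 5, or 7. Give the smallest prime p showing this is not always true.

Check each prime p in order until the claim fails.
For p = 2, 3, 5, 7 the conclusion holds.
p = 11: 11 mod 13 = 11 — not in {2, 3, 5, 7}.

p = 11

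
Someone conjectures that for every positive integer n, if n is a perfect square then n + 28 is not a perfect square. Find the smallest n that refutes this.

n = 36

n = 1: 1 + 28 = 29, not a perfect square.
n = 4: 4 + 28 = 32, not a perfect square.
n = 9: 9 + 28 = 37, not a perfect square.
n = 16: 16 + 28 = 44, not a perfect square.
n = 25: 25 + 28 = 53, not a perfect square.
n = 36: 36 = 6² and 36 + 28 = 64 = 8².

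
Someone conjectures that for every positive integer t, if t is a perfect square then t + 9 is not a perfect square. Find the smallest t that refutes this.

Check each positive integer t in order until t is a perfect square but t + 9 is a perfect square.
t = 1: 1 + 9 = 10, not a perfect square.
t = 4: 4 + 9 = 13, not a perfect square.
t = 9: 9 + 9 = 18, not a perfect square.
t = 16: 16 = 4² and 16 + 9 = 25 = 5².

t = 16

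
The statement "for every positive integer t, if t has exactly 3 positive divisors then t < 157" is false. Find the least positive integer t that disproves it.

We need the least positive integer t for which t has exactly 3 positive divisors but the claim fails.
For t = 4, 9, 25, 49, 121 the conclusion holds.
t = 169: τ(169) = 3; 169 ≥ 157.
So t = 169 is the smallest counterexample.

t = 169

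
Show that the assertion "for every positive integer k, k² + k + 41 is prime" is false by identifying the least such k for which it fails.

k = 40

A counterexample is any positive integer k such that k² + k + 41 is not prime; we check each in order.
For k = 1, 2, 3, 4, …, 37, 38, 39 the conclusion holds.
k = 40: k² + k + 41 = 1681 = 41 × 41, composite.
Thus k = 40 disproves the claim, and no smaller k works.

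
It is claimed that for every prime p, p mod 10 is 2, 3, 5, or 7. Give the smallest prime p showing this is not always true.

Check each prime p in order until the claim fails.
For p = 2, 3, 5, 7 the conclusion holds.
p = 11: 11 mod 10 = 1 — not in {2, 3, 5, 7}.
Thus p = 11 disproves the claim, and no smaller p works.

p = 11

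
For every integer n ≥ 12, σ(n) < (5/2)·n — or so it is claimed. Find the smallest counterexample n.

A counterexample is any integer n ≥ 12 such that the claim fails; we check each in order.
For n = 12, 13, 14, 15, …, 21, 22, 23 the conclusion holds.
n = 24: σ(24) = 60; 60 ≥ 60.

n = 24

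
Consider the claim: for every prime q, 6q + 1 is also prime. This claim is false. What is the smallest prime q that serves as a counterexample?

q = 19

A counterexample is any prime q such that 6q + 1 is not prime; we check each in order.
q = 2: 6q + 1 = 13, prime.
q = 3: 6q + 1 = 19, prime.
q = 5: 6q + 1 = 31, prime.
q = 7: 6q + 1 = 43, prime.
q = 11: 6q + 1 = 67, prime.
q = 13: 6q + 1 = 79, prime.
q = 17: 6q + 1 = 103, prime.
q = 19: 6q + 1 = 115 = 5 × 23, not prime.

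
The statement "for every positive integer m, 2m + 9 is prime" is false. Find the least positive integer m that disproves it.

Check each positive integer m in order until 2m + 9 is not prime.
m = 1: 2m + 9 = 11, prime.
m = 2: 2m + 9 = 13, prime.
m = 3: 2m + 9 = 15 = 3 × 5, composite.
Hence m = 3 is a counterexample.

m = 3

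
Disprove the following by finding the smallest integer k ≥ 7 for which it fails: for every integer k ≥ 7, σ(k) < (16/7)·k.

Check each integer k ≥ 7 in order until the claim fails.
The first 5 eligible values, up to k = 11, all satisfy the conclusion.
k = 12: σ(12) = 28; 28 ≥ 192/7.
So k = 12 is the smallest counterexample.

k = 12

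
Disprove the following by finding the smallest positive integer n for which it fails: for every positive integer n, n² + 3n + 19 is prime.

n = 15

We need the least positive integer n for which n² + 3n + 19 is not prime.
For n = 1, 2, 3, 4, …, 12, 13, 14 the conclusion holds.
n = 15: n² + 3n + 19 = 289 = 17 × 17, composite.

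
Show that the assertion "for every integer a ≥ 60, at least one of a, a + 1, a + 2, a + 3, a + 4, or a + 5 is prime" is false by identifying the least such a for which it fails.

a = 90

Check each integer a ≥ 60 in order until a, a + 1, a + 2, a + 3, a + 4, a + 5 are all composite.
For a = 60, 61, 62, 63, …, 87, 88, 89 the conclusion holds.
a = 90: 90 = 2 × 45; 91 = 7 × 13; 92 = 2 × 46; 93 = 3 × 31; 94 = 2 × 47; 95 = 5 × 19 — all composite.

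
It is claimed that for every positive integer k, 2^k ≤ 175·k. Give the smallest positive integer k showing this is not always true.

The first 10 eligible values, up to k = 10, all satisfy the conclusion.
k = 11: 2^k = 2048 and 175·k = 1925, so 2048 > 1925.
Thus k = 11 disproves the claim, and no smaller k works.

k = 11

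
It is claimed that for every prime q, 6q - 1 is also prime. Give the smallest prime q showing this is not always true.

q = 2: 6q - 1 = 11, prime.
q = 3: 6q - 1 = 17, prime.
q = 5: 6q - 1 = 29, prime.
q = 7: 6q - 1 = 41, prime.
q = 11: 6q - 1 = 65 = 5 × 13, not prime.
So q = 11 is the smallest counterexample.

q = 11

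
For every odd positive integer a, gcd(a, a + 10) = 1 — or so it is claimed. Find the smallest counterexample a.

For a = 1, 3 the conclusion holds.
a = 5: gcd(5, 15) = 5.

a = 5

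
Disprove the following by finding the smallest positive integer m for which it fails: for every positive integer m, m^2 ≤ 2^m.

A counterexample is any positive integer m such that m^2 > 2^m; we check each in order.
m = 1: m^2 = 1 and 2^m = 2, so 1 ≤ 2.
m = 2: m^2 = 4 and 2^m = 4, so 4 ≤ 4.
m = 3: m^2 = 9 and 2^m = 8, so 9 > 8.

m = 3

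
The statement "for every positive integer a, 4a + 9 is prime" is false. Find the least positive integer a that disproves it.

a = 3

Check each positive integer a in order until 4a + 9 is not prime.
For a = 1, 2 the conclusion holds.
a = 3: 4a + 9 = 21 = 3 × 7, composite.
Thus a = 3 disproves the claim, and no smaller a works.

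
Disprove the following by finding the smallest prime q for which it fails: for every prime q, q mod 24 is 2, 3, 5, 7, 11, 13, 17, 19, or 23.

q = 73

Check each prime q in order until the claim fails.
For q = 2, 3, 5, 7, …, 61, 67, 71 the conclusion holds.
q = 73: 73 mod 24 = 1 — not in {2, 3, 5, 7, 11, 13, 17, 19, 23}.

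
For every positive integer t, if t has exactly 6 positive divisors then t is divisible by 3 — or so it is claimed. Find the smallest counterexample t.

t = 20

For t = 12, 18 the conclusion holds.
t = 20: τ(20) = 6; 20 mod 3 = 2.
Hence t = 20 is a counterexample.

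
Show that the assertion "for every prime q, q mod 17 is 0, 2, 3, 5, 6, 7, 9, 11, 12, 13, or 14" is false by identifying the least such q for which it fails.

q = 59

We need the least prime q for which the claim fails.
For q = 2, 3, 5, 7, …, 43, 47, 53 the conclusion holds.
q = 59: 59 mod 17 = 8 — not in {0, 2, 3, 5, 6, 7, 9, 11, 12, 13, 14}.
Thus q = 59 disproves the claim, and no smaller q works.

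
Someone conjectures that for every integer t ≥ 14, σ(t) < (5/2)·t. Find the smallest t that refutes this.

We need the least integer t ≥ 14 for which the claim fails.
The first 10 eligible values, up to t = 23, all satisfy the conclusion.
t = 24: σ(24) = 60; 60 ≥ 60.

t = 24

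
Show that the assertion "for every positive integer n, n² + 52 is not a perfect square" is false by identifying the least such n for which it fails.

n = 12

We need the least positive integer n for which n² + 52 is a perfect square.
For n = 1, 2, 3, 4, …, 9, 10, 11 the conclusion holds.
n = 12: 12² + 52 = 196 = 14², a perfect square.
Thus n = 12 disproves the claim, and no smaller n works.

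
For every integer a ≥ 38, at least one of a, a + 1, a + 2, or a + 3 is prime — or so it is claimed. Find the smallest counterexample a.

A counterexample is any integer a ≥ 38 such that a, a + 1, a + 2, a + 3 are all composite; we check each in order.
For a = 38, 39, 40, 41, 42, 43, 44, 45, 46, 47 the conclusion holds.
a = 48: 48 = 2 × 24; 49 = 7 × 7; 50 = 2 × 25; 51 = 3 × 17 — all composite.
Thus a = 48 disproves the claim, and no smaller a works.

a = 48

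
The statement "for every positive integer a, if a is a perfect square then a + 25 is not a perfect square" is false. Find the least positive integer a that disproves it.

a = 144

A counterexample is any positive integer a such that a is a perfect square but a + 25 is a perfect square; we check each in order.
For a = 1, 4, 9, 16, …, 81, 100, 121 the conclusion holds.
a = 144: 144 = 12² and 144 + 25 = 169 = 13².
Thus a = 144 disproves the claim, and no smaller a works.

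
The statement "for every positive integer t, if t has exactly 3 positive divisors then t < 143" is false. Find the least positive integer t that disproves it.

Check each positive integer t in order until t has exactly 3 positive divisors but the claim fails.
The first 5 eligible values, up to t = 121, all satisfy the conclusion.
t = 169: τ(169) = 3; 169 ≥ 143.

t = 169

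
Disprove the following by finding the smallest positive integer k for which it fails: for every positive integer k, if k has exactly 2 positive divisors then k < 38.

k = 41

For k = 2, 3, 5, 7, …, 29, 31, 37 the conclusion holds.
k = 41: τ(41) = 2; 41 ≥ 38.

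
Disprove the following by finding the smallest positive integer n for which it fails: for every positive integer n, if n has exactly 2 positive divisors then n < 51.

n = 53

Check each positive integer n in order until n has exactly 2 positive divisors but the claim fails.
The first 15 eligible values, up to n = 47, all satisfy the conclusion.
n = 53: τ(53) = 2; 53 ≥ 51.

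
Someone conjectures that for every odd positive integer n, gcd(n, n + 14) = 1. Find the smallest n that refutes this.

n = 7

For n = 1, 3, 5 the conclusion holds.
n = 7: gcd(7, 21) = 7.
So n = 7 is the smallest counterexample.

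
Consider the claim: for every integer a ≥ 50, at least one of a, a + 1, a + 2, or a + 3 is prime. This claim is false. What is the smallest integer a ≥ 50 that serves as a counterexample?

Check each integer a ≥ 50 in order until a, a + 1, a + 2, a + 3 are all composite.
For a = 50, 51, 52, 53 the conclusion holds.
a = 54: 54 = 2 × 27; 55 = 5 × 11; 56 = 2 × 28; 57 = 3 × 19 — all composite.
Thus a = 54 disproves the claim, and no smaller a works.

a = 54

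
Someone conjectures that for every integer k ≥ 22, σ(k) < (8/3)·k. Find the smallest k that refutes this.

k = 60

The first 38 eligible values, up to k = 59, all satisfy the conclusion.
k = 60: σ(60) = 168; 168 ≥ 160.
Hence k = 60 is a counterexample.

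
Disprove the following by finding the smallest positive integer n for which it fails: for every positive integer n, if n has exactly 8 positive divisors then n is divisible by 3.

A counterexample is any positive integer n such that n has exactly 8 positive divisors but n is not divisible by 3; we check each in order.
For n = 24, 30 the conclusion holds.
n = 40: τ(40) = 8; 40 mod 3 = 1.
Thus n = 40 disproves the claim, and no smaller n works.

n = 40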